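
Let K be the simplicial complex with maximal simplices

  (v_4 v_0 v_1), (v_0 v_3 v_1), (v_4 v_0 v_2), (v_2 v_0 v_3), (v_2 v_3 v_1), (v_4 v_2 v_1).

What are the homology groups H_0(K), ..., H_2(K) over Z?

H_0 = Z,  H_1 = 0,  H_2 = Z.

Take the total order v_0 < v_1 < v_2 < v_3 < v_4 on the vertex set. Then K (dimension 2) consists of the simplices:

  0-simplices (5): [v_0], [v_1], [v_2], [v_3], [v_4]
  1-simplices (9): [v_0,v_1], [v_0,v_2], [v_0,v_3], [v_0,v_4], [v_1,v_2], [v_1,v_3], [v_1,v_4], [v_2,v_3], [v_2,v_4]
  2-simplices (6): [v_0,v_1,v_3], [v_0,v_1,v_4], [v_0,v_2,v_3], [v_0,v_2,v_4], [v_1,v_2,v_3], [v_1,v_2,v_4]

giving chain groups C_0 ≅ Z^5, C_1 ≅ Z^9, C_2 ≅ Z^6.

The boundary map ∂_1: C_1 → C_0 sends each edge [p,q] (with p < q) to q − p. For instance
  ∂[v_2,v_4] = [v_4] − [v_2].
The 5×9 boundary matrix has rank 4 and Smith normal form diag(1,1,1,1).

∂_2: C_2 → C_1 acts by ∂[p,q,r] = [q,r] − [p,r] + [p,q]. For instance
  ∂[v_0,v_2,v_3] = [v_2,v_3] − [v_0,v_3] + [v_0,v_2],
  ∂[v_0,v_2,v_4] = [v_2,v_4] − [v_0,v_4] + [v_0,v_2].
As a 9×6 matrix over Z this has rank 5, with invariant factors (1,1,1,1,1).

Computing H_k = (kernel of ∂_k) / (image of ∂_{k+1}):

  H_0: rank C_0 − rank ∂_1 = 5 − 4 = 1, and the invariant factors of ∂_1 are all 1, so H_0 = Z.
  H_1: rank ker ∂_1 − rank ∂_2 = (9 − 4) − 5 = 0, and the invariant factors of ∂_2 are all 1, so H_1 = 0.
  H_2: rank ker ∂_2 − rank ∂_3 = (6 − 5) − 0 = 1, and there is no ∂_3, so H_2 = Z.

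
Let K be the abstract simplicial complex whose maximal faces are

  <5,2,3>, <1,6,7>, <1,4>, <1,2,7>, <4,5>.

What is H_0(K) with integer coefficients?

We work with the vertex ordering 1 < 2 < 3 < 4 < 5 < 6 < 7. The simplices of K, each written with vertices in increasing order, are:

  0-simplices (7): [1], [2], [3], [4], [5], [6], [7]
  1-simplices (10): [1,2], [1,4], [1,6], [1,7], [2,3], [2,5], [2,7], [3,5], [4,5], [6,7]
  2-simplices (3): [1,2,7], [1,6,7], [2,3,5]

giving chain groups C_0 ≅ Z^7, C_1 ≅ Z^10, C_2 ≅ Z^3.

Boundary ∂_1: C_1 → C_0 is given by ∂[p,q] = [q] − [p]. For instance
  ∂[3,5] = [5] − [3].
As a 7×10 matrix over Z this has rank 6, with invariant factors (1,1,1,1,1,1).

∂_2: C_2 → C_1 acts by ∂[p,q,r] = [q,r] − [p,r] + [p,q]. For instance
  ∂[1,6,7] = [6,7] − [1,7] + [1,6],
  ∂[2,3,5] = [3,5] − [2,5] + [2,3].
The 10×3 boundary matrix has rank 3 and Smith normal form diag(1,1,1).

From H_k ≅ ker(∂_k) / im(∂_{k+1}) we obtain:

  H_0: rank C_0 − rank ∂_1 = 7 − 6 = 1, and the invariant factors of ∂_1 are all 1, so H_0 ≅ Z.

H_0 = Z.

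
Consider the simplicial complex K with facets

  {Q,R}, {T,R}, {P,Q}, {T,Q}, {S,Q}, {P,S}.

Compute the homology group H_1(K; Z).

Fix the vertex order P < Q < R < S < T and write every simplex with vertices in increasing order. Then dim K = 1 and the simplices of K are:

  0-simplices (5): P, Q, R, S, T
  1-simplices (6): PQ, PS, QR, QS, QT, RT

so the chain groups are C_0 ≅ Z^5, C_1 ≅ Z^6.

The boundary map ∂_1: C_1 → C_0 sends each edge [p,q] (with p < q) to q − p. For instance
  ∂PS = S − P.
This gives a 5×6 integer matrix of rank 4; reducing to Smith normal form yields diagonal entries (1,1,1,1).

Computing H_k = (kernel of ∂_k) / (image of ∂_{k+1}):

  H_1: rank ker ∂_1 − rank ∂_2 = (6 − 4) − 0 = 2, and there is no ∂_2, so H_1 = Z^2.

H_1 ≅ Z^2.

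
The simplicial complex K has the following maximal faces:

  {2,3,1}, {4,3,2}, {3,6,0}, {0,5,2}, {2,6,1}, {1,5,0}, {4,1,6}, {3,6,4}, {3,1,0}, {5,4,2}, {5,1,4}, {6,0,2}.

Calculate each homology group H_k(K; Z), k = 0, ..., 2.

Fix the vertex order 0 < 1 < 2 < 3 < 4 < 5 < 6 and write every simplex with vertices in increasing order. Then dim K = 2 and the simplices of K are:

  0-simplices (7): [0], [1], [2], [3], [4], [5], [6]
  1-simplices (18): [0,1], [0,2], [0,3], [0,5], [0,6], [1,2], [1,3], [1,4], [1,5], [1,6], [2,3], [2,4], [2,5], [2,6], [3,4], [3,6], [4,5], [4,6]
  2-simplices (12): [0,1,3], [0,1,5], [0,2,5], [0,2,6], [0,3,6], [1,2,3], [1,2,6], [1,4,5], [1,4,6], [2,3,4], [2,4,5], [3,4,6]

Hence C_0 ≅ Z^7, C_1 ≅ Z^18, C_2 ≅ Z^12.

Boundary ∂_1: C_1 → C_0 is given by ∂[p,q] = [q] − [p]. For instance
  ∂[3,4] = [4] − [3].
The 7×18 boundary matrix has rank 6 and Smith normal form diag(1,1,1,1,1,1).

Boundary ∂_2: C_2 → C_1 sends each 2-simplex [p,q,r] to [q,r] − [p,r] + [p,q]. For instance
  ∂[0,2,6] = [2,6] − [0,6] + [0,2],
  ∂[2,3,4] = [3,4] − [2,4] + [2,3].
The resulting 18×12 matrix has rank 12, and its Smith normal form has invariant factors (1,1,1,1,1,1,1,1,1,1,1,2).

From H_k ≅ ker(∂_k) / im(∂_{k+1}) we obtain:

  H_0: rank C_0 − rank ∂_1 = 7 − 6 = 1, and the invariant factors of ∂_1 are all 1, so H_0 = Z.
  H_1: rank ker ∂_1 − rank ∂_2 = (18 − 6) − 12 = 0, and ∂_2 has invariant factor 2 > 1, so H_1 = Z/2Z.
  H_2: rank ker ∂_2 − rank ∂_3 = (12 − 12) − 0 = 0, and there is no ∂_3, so H_2 = 0.

H_0 ≅ Z,  H_1 ≅ Z/2Z,  H_2 = 0.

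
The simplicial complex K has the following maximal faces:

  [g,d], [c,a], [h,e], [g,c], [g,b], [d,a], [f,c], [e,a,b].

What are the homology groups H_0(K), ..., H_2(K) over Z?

We work with the vertex ordering a < b < c < d < e < f < g < h. The simplices of K, each written with vertices in increasing order, are:

  0-simplices (8): a, b, c, d, e, f, g, h
  1-simplices (10): ab, ac, ad, ae, be, bg, cf, cg, dg, eh
  2-simplices (1): abe

so the chain groups are C_0 ≅ Z^8, C_1 ≅ Z^10, C_2 ≅ Z^1.

The boundary map ∂_1: C_1 → C_0 is given by ∂[p,q] = [q] − [p]. For instance
  ∂cg = g − c.
This gives a 8×10 integer matrix of rank 7; reducing to Smith normal form yields diagonal entries (1,1,1,1,1,1,1).

∂_2: C_2 → C_1 sends each 2-simplex [p,q,r] to [q,r] − [p,r] + [p,q]. For instance
  ∂abe = be − ae + ab.
This gives a 10×1 integer matrix of rank 1; reducing to Smith normal form yields diagonal entries (1).

Reading off H_k = ker ∂_k / im ∂_{k+1}:

  H_0: rank C_0 − rank ∂_1 = 8 − 7 = 1, and the invariant factors of ∂_1 are all 1, so H_0 ≅ Z.
  H_1: rank ker ∂_1 − rank ∂_2 = (10 − 7) − 1 = 2, and the invariant factors of ∂_2 are all 1, so H_1 ≅ Z^2.
  H_2: rank ker ∂_2 − rank ∂_3 = (1 − 1) − 0 = 0, and there is no ∂_3, so H_2 ≅ 0.

H_0 ≅ Z,  H_1 ≅ Z^2,  H_2 = 0.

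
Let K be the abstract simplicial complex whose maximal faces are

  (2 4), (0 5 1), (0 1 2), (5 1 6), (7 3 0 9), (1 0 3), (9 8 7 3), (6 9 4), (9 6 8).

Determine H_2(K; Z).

Order the vertices as 0 < 1 < 2 < 3 < 4 < 5 < 6 < 7 < 8 < 9. Listing each simplex with vertices in this order, K has dimension 3 with simplices:

  0-simplices (10): [0], [1], [2], [3], [4], [5], [6], [7], [8], [9]
  1-simplices (22): [0,1], [0,2], [0,3], [0,5], [0,7], [0,9], [1,2], [1,3], [1,5], [1,6], [2,4], [3,7], [3,8], [3,9], [4,6], [4,9], [5,6], [6,8], [6,9], [7,8], [7,9], [8,9]
  2-simplices (13): [0,1,2], [0,1,3], [0,1,5], [0,3,7], [0,3,9], [0,7,9], [1,5,6], [3,7,8], [3,7,9], [3,8,9], [4,6,9], [6,8,9], [7,8,9]
  3-simplices (2): [0,3,7,9], [3,7,8,9]

so the chain groups are C_0 ≅ Z^10, C_1 ≅ Z^22, C_2 ≅ Z^13, C_3 ≅ Z^2.

Boundary ∂_1: C_1 → C_0 sends each edge [p,q] (with p < q) to q − p.
As a 10×22 matrix over Z this has rank 9, with invariant factors (1,1,1,1,1,1,1,1,1).

The boundary map ∂_2: C_2 → C_1 sends each 2-simplex [p,q,r] to [q,r] − [p,r] + [p,q]. For instance
  ∂[0,7,9] = [7,9] − [0,9] + [0,7],
  ∂[0,1,2] = [1,2] − [0,2] + [0,1].
The 22×13 boundary matrix has rank 11 and Smith normal form diag(1,1,1,1,1,1,1,1,1,1,1).

Boundary ∂_3: C_3 → C_2 sends each 3-simplex σ to the alternating sum Σ_i (−1)^i (σ with its i-th vertex removed). For instance
  ∂[0,3,7,9] = [3,7,9] − [0,7,9] + [0,3,9] − [0,3,7],
  ∂[3,7,8,9] = [7,8,9] − [3,8,9] + [3,7,9] − [3,7,8].
This gives a 13×2 integer matrix of rank 2; reducing to Smith normal form yields diagonal entries (1,1).

Computing H_k = (kernel of ∂_k) / (image of ∂_{k+1}):

  H_2: rank ker ∂_2 − rank ∂_3 = (13 − 11) − 2 = 0, and the invariant factors of ∂_3 are all 1, so H_2 = 0.

H_2 = 0.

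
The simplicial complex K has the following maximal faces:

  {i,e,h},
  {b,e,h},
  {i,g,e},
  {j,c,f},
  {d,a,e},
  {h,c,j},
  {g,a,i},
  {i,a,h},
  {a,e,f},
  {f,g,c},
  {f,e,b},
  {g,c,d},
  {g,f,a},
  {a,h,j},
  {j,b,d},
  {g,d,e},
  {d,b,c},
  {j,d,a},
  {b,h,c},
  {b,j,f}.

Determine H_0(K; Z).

H_0 ≅ Z.

Order the vertices as a < b < c < d < e < f < g < h < i < j. Listing each simplex with vertices in this order, K has dimension 2 with simplices:

  0-simplices (10): a, b, c, d, e, f, g, h, i, j
  1-simplices (30): ad, ae, af, ag, ah, ai, aj, bc, bd, be, bf, bh, bj, cd, cf, cg, ch, cj, de, dg, dj, ef, eg, eh, ei, fg, fj, gi, hi, hj
  2-simplices (20): ade, adj, aef, afg, agi, ahi, ahj, bcd, bch, bdj, bef, beh, bfj, cdg, cfg, cfj, chj, deg, egi, ehi

giving chain groups C_0 ≅ Z^10, C_1 ≅ Z^30, C_2 ≅ Z^20.

The boundary map ∂_1: C_1 → C_0 is given by ∂[p,q] = [q] − [p].
The 10×30 boundary matrix has rank 9 and Smith normal form diag(1,1,1,1,1,1,1,1,1).

The boundary map ∂_2: C_2 → C_1 acts by ∂[p,q,r] = [q,r] − [p,r] + [p,q]. For instance
  ∂cfg = fg − cg + cf,
  ∂afg = fg − ag + af.
The 30×20 boundary matrix has rank 20 and Smith normal form diag(1,1,1,1,1,1,1,1,1,1,1,1,1,1,1,1,1,1,1,2).

From H_k ≅ ker(∂_k) / im(∂_{k+1}) we obtain:

  H_0: rank C_0 − rank ∂_1 = 10 − 9 = 1, and the invariant factors of ∂_1 are all 1, so H_0 = Z.

(K is a triangulation of the Klein bottle.)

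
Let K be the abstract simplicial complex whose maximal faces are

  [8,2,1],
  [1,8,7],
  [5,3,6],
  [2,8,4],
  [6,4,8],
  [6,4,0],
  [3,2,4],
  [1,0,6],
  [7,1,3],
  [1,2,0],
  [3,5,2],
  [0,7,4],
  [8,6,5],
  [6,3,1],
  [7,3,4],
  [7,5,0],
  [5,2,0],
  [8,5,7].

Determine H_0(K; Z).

H_0 ≅ Z.

K has 9 vertices, 27 edges, 18 triangles.
rank ∂_0 = 0, rank ∂_1 = 8 ⇒ b_0 = 9 − 0 − 8 = 1; all invariant factors of ∂_1 are 1 so no torsion. So H_0 = Z.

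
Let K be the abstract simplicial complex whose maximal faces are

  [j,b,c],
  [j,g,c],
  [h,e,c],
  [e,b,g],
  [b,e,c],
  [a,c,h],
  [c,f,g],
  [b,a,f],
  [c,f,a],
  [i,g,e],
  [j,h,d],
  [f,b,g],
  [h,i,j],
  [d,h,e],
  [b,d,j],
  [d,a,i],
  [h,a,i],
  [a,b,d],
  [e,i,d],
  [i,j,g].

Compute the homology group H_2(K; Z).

Order the vertices as a < b < c < d < e < f < g < h < i < j. Listing each simplex with vertices in this order, K has dimension 2 with simplices:

  0-simplices (10): a, b, c, d, e, f, g, h, i, j
  1-simplices (30): ab, ac, ad, af, ah, ai, bc, bd, be, bf, bg, bj, ce, cf, cg, ch, cj, de, dh, di, dj, eg, eh, ei, fg, gi, gj, hi, hj, ij
  2-simplices (20): abd, abf, acf, ach, adi, ahi, bce, bcj, bdj, beg, bfg, ceh, cfg, cgj, deh, dei, dhj, egi, gij, hij

Hence C_0 ≅ Z^10, C_1 ≅ Z^30, C_2 ≅ Z^20.

The boundary map ∂_1: C_1 → C_0 maps an edge to its endpoints' difference, ∂[p,q] = q − p. For instance
  ∂ch = h − c.
As a 10×30 matrix over Z this has rank 9, with invariant factors (1,1,1,1,1,1,1,1,1).

∂_2: C_2 → C_1 acts by ∂[p,q,r] = [q,r] − [p,r] + [p,q]. For instance
  ∂bcj = cj − bj + bc,
  ∂bdj = dj − bj + bd.
This gives a 30×20 integer matrix of rank 20; reducing to Smith normal form yields diagonal entries (1,1,1,1,1,1,1,1,1,1,1,1,1,1,1,1,1,1,1,2).

Reading off H_k = ker ∂_k / im ∂_{k+1}:

  H_2: rank ker ∂_2 − rank ∂_3 = (20 − 20) − 0 = 0, and there is no ∂_3, so H_2 ≅ 0.

H_2 ≅ 0.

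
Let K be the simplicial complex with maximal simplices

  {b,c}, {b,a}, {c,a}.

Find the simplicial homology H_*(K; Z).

H_0 ≅ Z,  H_1 ≅ Z.

Take the total order a < b < c on the vertex set. Then K (dimension 1) consists of the simplices:

  0-simplices (3): a, b, c
  1-simplices (3): ab, ac, bc

Hence C_0 ≅ Z^3, C_1 ≅ Z^3.

Boundary ∂_1: C_1 → C_0 maps an edge to its endpoints' difference, ∂[p,q] = q − p. For instance
  ∂bc = c − b.
The 3×3 boundary matrix has rank 2 and Smith normal form diag(1,1).

Now H_k = ker ∂_k / im ∂_{k+1}, so:

  H_0: rank C_0 − rank ∂_1 = 3 − 2 = 1, and the invariant factors of ∂_1 are all 1, so H_0 ≅ Z.
  H_1: rank ker ∂_1 − rank ∂_2 = (3 − 2) − 0 = 1, and there is no ∂_2, so H_1 ≅ Z.

As a check, the Euler characteristic is 3 − 3 = 0, which agrees with 1 − 1 = 0.
(K is a triangulation of the circle S^1.)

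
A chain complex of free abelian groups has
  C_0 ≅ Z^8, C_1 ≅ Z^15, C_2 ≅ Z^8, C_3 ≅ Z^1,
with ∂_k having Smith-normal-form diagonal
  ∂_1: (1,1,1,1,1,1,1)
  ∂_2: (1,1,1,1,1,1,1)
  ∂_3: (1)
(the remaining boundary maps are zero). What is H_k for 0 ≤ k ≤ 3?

H_0: b_0 = 8 − 0 − 7 = 1; torsion from ∂_1 factors > 1: none. So H_0 = Z.
H_1: b_1 = 15 − 7 − 7 = 1; torsion from ∂_2 factors > 1: none. So H_1 = Z.
H_2: b_2 = 8 − 7 − 1 = 0; torsion from ∂_3 factors > 1: none. So H_2 = 0.
H_3: b_3 = 1 − 1 − 0 = 0; torsion from ∂_4 factors > 1: none. So H_3 = 0.

H_0 = Z,  H_1 = Z,  H_2 = 0,  H_3 = 0.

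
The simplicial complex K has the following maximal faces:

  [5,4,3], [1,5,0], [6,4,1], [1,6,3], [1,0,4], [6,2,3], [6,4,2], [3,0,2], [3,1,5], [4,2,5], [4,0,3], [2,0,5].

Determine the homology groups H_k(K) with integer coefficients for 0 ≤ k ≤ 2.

H_0 ≅ Z,  H_1 ≅ Z/2Z,  H_2 = 0.

Order the vertices as 0 < 1 < 2 < 3 < 4 < 5 < 6. Listing each simplex with vertices in this order, K has dimension 2 with simplices:

  0-simplices (7): [0], [1], [2], [3], [4], [5], [6]
  1-simplices (18): [0,1], [0,2], [0,3], [0,4], [0,5], [1,3], [1,4], [1,5], [1,6], [2,3], [2,4], [2,5], [2,6], [3,4], [3,5], [3,6], [4,5], [4,6]
  2-simplices (12): [0,1,4], [0,1,5], [0,2,3], [0,2,5], [0,3,4], [1,3,5], [1,3,6], [1,4,6], [2,3,6], [2,4,5], [2,4,6], [3,4,5]

so the chain groups are C_0 ≅ Z^7, C_1 ≅ Z^18, C_2 ≅ Z^12.

The boundary map ∂_1: C_1 → C_0 maps an edge to its endpoints' difference, ∂[p,q] = q − p. For instance
  ∂[2,4] = [4] − [2].
The resulting 7×18 matrix has rank 6, and its Smith normal form has invariant factors (1,1,1,1,1,1).

∂_2: C_2 → C_1 maps a triangle to the signed sum of its edges. For instance
  ∂[2,4,6] = [4,6] − [2,6] + [2,4],
  ∂[0,1,4] = [1,4] − [0,4] + [0,1].
This gives a 18×12 integer matrix of rank 12; reducing to Smith normal form yields diagonal entries (1,1,1,1,1,1,1,1,1,1,1,2).

Now H_k = ker ∂_k / im ∂_{k+1}, so:

  H_0: rank C_0 − rank ∂_1 = 7 − 6 = 1, and the invariant factors of ∂_1 are all 1, so H_0 ≅ Z.
  H_1: rank ker ∂_1 − rank ∂_2 = (18 − 6) − 12 = 0, and ∂_2 has invariant factor 2 > 1, so H_1 ≅ Z/2Z.
  H_2: rank ker ∂_2 − rank ∂_3 = (12 − 12) − 0 = 0, and there is no ∂_3, so H_2 ≅ 0.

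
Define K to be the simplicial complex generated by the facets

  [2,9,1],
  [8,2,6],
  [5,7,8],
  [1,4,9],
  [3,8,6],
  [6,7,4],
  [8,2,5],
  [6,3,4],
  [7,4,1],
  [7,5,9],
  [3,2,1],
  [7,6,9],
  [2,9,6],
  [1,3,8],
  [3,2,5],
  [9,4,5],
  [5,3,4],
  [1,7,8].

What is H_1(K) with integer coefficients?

Order the vertices as 1 < 2 < 3 < 4 < 5 < 6 < 7 < 8 < 9. Listing each simplex with vertices in this order, K has dimension 2 with simplices:

  0-simplices (9): [1], [2], [3], [4], [5], [6], [7], [8], [9]
  1-simplices (27): (27 of them)
  2-simplices (18): [1,2,3], [1,2,9], [1,3,8], [1,4,7], [1,4,9], [1,7,8], [2,3,5], [2,5,8], [2,6,8], [2,6,9], [3,4,5], [3,4,6], [3,6,8], [4,5,9], [4,6,7], [5,7,8], [5,7,9], [6,7,9]

so the chain groups are C_0 ≅ Z^9, C_1 ≅ Z^27, C_2 ≅ Z^18.

Boundary ∂_1: C_1 → C_0 is given by ∂[p,q] = [q] − [p]. For instance
  ∂[1,4] = [4] − [1].
The resulting 9×27 matrix has rank 8, and its Smith normal form has invariant factors (1,1,1,1,1,1,1,1).

Boundary ∂_2: C_2 → C_1 sends each 2-simplex [p,q,r] to [q,r] − [p,r] + [p,q]. For instance
  ∂[6,7,9] = [7,9] − [6,9] + [6,7],
  ∂[4,5,9] = [5,9] − [4,9] + [4,5].
The 27×18 boundary matrix has rank 18 and Smith normal form diag(1,1,1,1,1,1,1,1,1,1,1,1,1,1,1,1,1,2).

Reading off H_k = ker ∂_k / im ∂_{k+1}:

  H_1: rank ker ∂_1 − rank ∂_2 = (27 − 8) − 18 = 1, and ∂_2 has invariant factor 2 > 1, so H_1 = Z × Z/2.

(K is a triangulation of the Klein bottle.)

H_1 = Z × Z/2.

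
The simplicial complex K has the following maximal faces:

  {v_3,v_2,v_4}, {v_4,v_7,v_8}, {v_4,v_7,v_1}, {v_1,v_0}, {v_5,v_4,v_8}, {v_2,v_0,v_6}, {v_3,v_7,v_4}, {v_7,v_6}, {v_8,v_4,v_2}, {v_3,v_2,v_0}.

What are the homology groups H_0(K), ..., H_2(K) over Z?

H_0 ≅ Z,  H_1 ≅ Z^2,  H_2 = 0.

Order the vertices as v_0 < v_1 < v_2 < v_3 < v_4 < v_5 < v_6 < v_7 < v_8. Listing each simplex with vertices in this order, K has dimension 2 with simplices:

  0-simplices (9): [v_0], [v_1], [v_2], [v_3], [v_4], [v_5], [v_6], [v_7], [v_8]
  1-simplices (18): (18 of them)
  2-simplices (8): [v_0,v_2,v_3], [v_0,v_2,v_6], [v_1,v_4,v_7], [v_2,v_3,v_4], [v_2,v_4,v_8], [v_3,v_4,v_7], [v_4,v_5,v_8], [v_4,v_7,v_8]

so the chain groups are C_0 ≅ Z^9, C_1 ≅ Z^18, C_2 ≅ Z^8.

The boundary map ∂_1: C_1 → C_0 is given by ∂[p,q] = [q] − [p]. For instance
  ∂[v_2,v_4] = [v_4] − [v_2].
The resulting 9×18 matrix has rank 8, and its Smith normal form has invariant factors (1,1,1,1,1,1,1,1).

The boundary map ∂_2: C_2 → C_1 maps a triangle to the signed sum of its edges. For instance
  ∂[v_2,v_3,v_4] = [v_3,v_4] − [v_2,v_4] + [v_2,v_3],
  ∂[v_2,v_4,v_8] = [v_4,v_8] − [v_2,v_8] + [v_2,v_4].
The 18×8 boundary matrix has rank 8 and Smith normal form diag(1,1,1,1,1,1,1,1).

Now H_k = ker ∂_k / im ∂_{k+1}, so:

  H_0: rank C_0 − rank ∂_1 = 9 − 8 = 1, and the invariant factors of ∂_1 are all 1, so H_0 ≅ Z.
  H_1: rank ker ∂_1 − rank ∂_2 = (18 − 8) − 8 = 2, and the invariant factors of ∂_2 are all 1, so H_1 ≅ Z^2.
  H_2: rank ker ∂_2 − rank ∂_3 = (8 − 8) − 0 = 0, and there is no ∂_3, so H_2 ≅ 0.

As a check, the Euler characteristic is 9 − 18 + 8 = -1, which agrees with 1 − 2 + 0 = -1.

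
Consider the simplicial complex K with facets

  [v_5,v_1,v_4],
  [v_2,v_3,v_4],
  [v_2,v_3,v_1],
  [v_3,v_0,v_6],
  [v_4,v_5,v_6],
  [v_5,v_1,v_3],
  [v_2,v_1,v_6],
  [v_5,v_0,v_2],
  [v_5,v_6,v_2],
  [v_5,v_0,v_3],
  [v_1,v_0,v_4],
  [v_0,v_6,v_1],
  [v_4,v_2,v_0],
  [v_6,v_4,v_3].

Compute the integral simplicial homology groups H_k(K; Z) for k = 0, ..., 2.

Take the total order v_0 < v_1 < v_2 < v_3 < v_4 < v_5 < v_6 on the vertex set. Then K (dimension 2) consists of the simplices:

  0-simplices (7): [v_0], [v_1], [v_2], [v_3], [v_4], [v_5], [v_6]
  1-simplices (21): (21 of them)
  2-simplices (14): (14 of them)

giving chain groups C_0 ≅ Z^7, C_1 ≅ Z^21, C_2 ≅ Z^14.

The boundary map ∂_1: C_1 → C_0 is given by ∂[p,q] = [q] − [p]. For instance
  ∂[v_5,v_6] = [v_6] − [v_5].
As a 7×21 matrix over Z this has rank 6, with invariant factors (1,1,1,1,1,1).

The boundary map ∂_2: C_2 → C_1 sends each 2-simplex [p,q,r] to [q,r] − [p,r] + [p,q]. For instance
  ∂[v_1,v_3,v_5] = [v_3,v_5] − [v_1,v_5] + [v_1,v_3],
  ∂[v_2,v_3,v_4] = [v_3,v_4] − [v_2,v_4] + [v_2,v_3].
As a 21×14 matrix over Z this has rank 13, with invariant factors (1,1,1,1,1,1,1,1,1,1,1,1,1).

Computing H_k = (kernel of ∂_k) / (image of ∂_{k+1}):

  H_0: rank C_0 − rank ∂_1 = 7 − 6 = 1, and the invariant factors of ∂_1 are all 1, so H_0 = Z.
  H_1: rank ker ∂_1 − rank ∂_2 = (21 − 6) − 13 = 2, and the invariant factors of ∂_2 are all 1, so H_1 = Z^2.
  H_2: rank ker ∂_2 − rank ∂_3 = (14 − 13) − 0 = 1, and there is no ∂_3, so H_2 = Z.

(K is a triangulation of the torus T^2.)

H_0 = Z,  H_1 = Z^2,  H_2 = Z.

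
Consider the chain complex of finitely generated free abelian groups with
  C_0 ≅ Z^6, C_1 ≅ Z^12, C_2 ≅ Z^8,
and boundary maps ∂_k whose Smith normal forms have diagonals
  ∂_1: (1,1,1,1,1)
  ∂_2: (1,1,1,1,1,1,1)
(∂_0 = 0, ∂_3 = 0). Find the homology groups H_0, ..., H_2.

H_0: b_0 = 6 − 0 − 5 = 1; torsion from ∂_1 factors > 1: none. So H_0 = Z.
H_1: b_1 = 12 − 5 − 7 = 0; torsion from ∂_2 factors > 1: none. So H_1 = 0.
H_2: b_2 = 8 − 7 − 0 = 1; torsion from ∂_3 factors > 1: none. So H_2 = Z.

H_0 = Z,  H_1 = 0,  H_2 = Z.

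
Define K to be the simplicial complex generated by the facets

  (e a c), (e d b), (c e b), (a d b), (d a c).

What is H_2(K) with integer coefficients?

Fix the vertex order a < b < c < d < e and write every simplex with vertices in increasing order. Then dim K = 2 and the simplices of K are:

  0-simplices (5): a, b, c, d, e
  1-simplices (10): ab, ac, ad, ae, bc, bd, be, cd, ce, de
  2-simplices (5): abd, acd, ace, bce, bde

Hence C_0 ≅ Z^5, C_1 ≅ Z^10, C_2 ≅ Z^5.

∂_1: C_1 → C_0 sends each edge [p,q] (with p < q) to q − p.
This gives a 5×10 integer matrix of rank 4; reducing to Smith normal form yields diagonal entries (1,1,1,1).

∂_2: C_2 → C_1 maps a triangle to the signed sum of its edges. For instance
  ∂bde = de − be + bd,
  ∂acd = cd − ad + ac.
This gives a 10×5 integer matrix of rank 5; reducing to Smith normal form yields diagonal entries (1,1,1,1,1).

Reading off H_k = ker ∂_k / im ∂_{k+1}:

  H_2: rank ker ∂_2 − rank ∂_3 = (5 − 5) − 0 = 0, and there is no ∂_3, so H_2 ≅ 0.

H_2 = 0.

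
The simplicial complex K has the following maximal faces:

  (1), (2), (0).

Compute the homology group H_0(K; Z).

H_0 ≅ Z^3.

We work with the vertex ordering 0 < 1 < 2. The simplices of K, each written with vertices in increasing order, are:

  0-simplices (3): [0], [1], [2]

Hence C_0 ≅ Z^3.

Reading off H_k = ker ∂_k / im ∂_{k+1}:

  H_0: rank C_0 − rank ∂_1 = 3 − 0 = 3, and there is no ∂_1, so H_0 = Z^3.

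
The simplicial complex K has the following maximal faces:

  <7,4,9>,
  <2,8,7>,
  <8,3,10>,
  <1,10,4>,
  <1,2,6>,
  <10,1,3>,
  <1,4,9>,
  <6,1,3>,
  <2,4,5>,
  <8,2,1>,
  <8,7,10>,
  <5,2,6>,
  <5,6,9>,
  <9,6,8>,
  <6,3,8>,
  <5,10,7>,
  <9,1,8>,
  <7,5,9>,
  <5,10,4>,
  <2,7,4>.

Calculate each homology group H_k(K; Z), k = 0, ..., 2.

H_0 ≅ Z,  H_1 ≅ Z ⊕ Z/2,  H_2 = 0.

Order the vertices as 1 < 2 < 3 < 4 < 5 < 6 < 7 < 8 < 9 < 10. Listing each simplex with vertices in this order, K has dimension 2 with simplices:

  0-simplices (10): [1], [2], [3], [4], [5], [6], [7], [8], [9], [10]
  1-simplices (30): (30 of them)
  2-simplices (20): (20 of them)

Hence C_0 ≅ Z^10, C_1 ≅ Z^30, C_2 ≅ Z^20.

Boundary ∂_1: C_1 → C_0 maps an edge to its endpoints' difference, ∂[p,q] = q − p. For instance
  ∂[3,6] = [6] − [3].
As a 10×30 matrix over Z this has rank 9, with invariant factors (1,1,1,1,1,1,1,1,1).

Boundary ∂_2: C_2 → C_1 acts by ∂[p,q,r] = [q,r] − [p,r] + [p,q]. For instance
  ∂[1,2,8] = [2,8] − [1,8] + [1,2],
  ∂[1,3,6] = [3,6] − [1,6] + [1,3].
The resulting 30×20 matrix has rank 20, and its Smith normal form has invariant factors (1,1,1,1,1,1,1,1,1,1,1,1,1,1,1,1,1,1,1,2).

Now H_k = ker ∂_k / im ∂_{k+1}, so:

  H_0: rank C_0 − rank ∂_1 = 10 − 9 = 1, and the invariant factors of ∂_1 are all 1, so H_0 ≅ Z.
  H_1: rank ker ∂_1 − rank ∂_2 = (30 − 9) − 20 = 1, and ∂_2 has invariant factor 2 > 1, so H_1 ≅ Z ⊕ Z/2.
  H_2: rank ker ∂_2 − rank ∂_3 = (20 − 20) − 0 = 0, and there is no ∂_3, so H_2 ≅ 0.

As a check, the Euler characteristic is 10 − 30 + 20 = 0, which agrees with 1 − 1 + 0 = 0.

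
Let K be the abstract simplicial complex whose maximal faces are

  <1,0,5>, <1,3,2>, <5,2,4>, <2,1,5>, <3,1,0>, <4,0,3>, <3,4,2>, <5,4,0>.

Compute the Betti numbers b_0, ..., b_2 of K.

Order the vertices as 0 < 1 < 2 < 3 < 4 < 5. Listing each simplex with vertices in this order, K has dimension 2 with simplices:

  0-simplices (6): [0], [1], [2], [3], [4], [5]
  1-simplices (12): [0,1], [0,3], [0,4], [0,5], [1,2], [1,3], [1,5], [2,3], [2,4], [2,5], [3,4], [4,5]
  2-simplices (8): [0,1,3], [0,1,5], [0,3,4], [0,4,5], [1,2,3], [1,2,5], [2,3,4], [2,4,5]

Hence C_0 ≅ Z^6, C_1 ≅ Z^12, C_2 ≅ Z^8.

The boundary map ∂_1: C_1 → C_0 is given by ∂[p,q] = [q] − [p]. For instance
  ∂[0,5] = [5] − [0].
The 6×12 boundary matrix has rank 5 and Smith normal form diag(1,1,1,1,1).

∂_2: C_2 → C_1 maps a triangle to the signed sum of its edges. For instance
  ∂[1,2,5] = [2,5] − [1,5] + [1,2],
  ∂[0,1,3] = [1,3] − [0,3] + [0,1].
As a 12×8 matrix over Z this has rank 7, with invariant factors (1,1,1,1,1,1,1).

From H_k ≅ ker(∂_k) / im(∂_{k+1}) we obtain:

  H_0: rank C_0 − rank ∂_1 = 6 − 5 = 1, and the invariant factors of ∂_1 are all 1, so H_0 ≅ Z.
  H_1: rank ker ∂_1 − rank ∂_2 = (12 − 5) − 7 = 0, and the invariant factors of ∂_2 are all 1, so H_1 ≅ 0.
  H_2: rank ker ∂_2 − rank ∂_3 = (8 − 7) − 0 = 1, and there is no ∂_3, so H_2 ≅ Z.

(K is a triangulation of the 2-sphere S^2.)

Hence the Betti numbers are b_0 = 1, b_1 = 0, b_2 = 1.

b_0 = 1, b_1 = 0, b_2 = 1.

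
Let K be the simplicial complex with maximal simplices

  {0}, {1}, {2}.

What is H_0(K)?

H_0 = Z^3.

Order the vertices as 0 < 1 < 2. Listing each simplex with vertices in this order, K has dimension 0 with simplices:

  0-simplices (3): [0], [1], [2]

Hence C_0 ≅ Z^3.

Reading off H_k = ker ∂_k / im ∂_{k+1}:

  H_0: rank C_0 − rank ∂_1 = 3 − 0 = 3, and there is no ∂_1, so H_0 = Z^3.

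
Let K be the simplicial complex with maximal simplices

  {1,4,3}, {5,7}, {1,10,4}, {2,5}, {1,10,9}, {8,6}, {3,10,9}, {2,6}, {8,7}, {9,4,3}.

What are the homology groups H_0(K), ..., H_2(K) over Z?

H_0 ≅ Z^2,  H_1 ≅ Z^2,  H_2 = 0.

Fix the vertex order 1 < 2 < 3 < 4 < 5 < 6 < 7 < 8 < 9 < 10 and write every simplex with vertices in increasing order. Then dim K = 2 and the simplices of K are:

  0-simplices (10): [1], [2], [3], [4], [5], [6], [7], [8], [9], [10]
  1-simplices (15): [1,3], [1,4], [1,9], [1,10], [2,5], [2,6], [3,4], [3,9], [3,10], [4,9], [4,10], [5,7], [6,8], [7,8], [9,10]
  2-simplices (5): [1,3,4], [1,4,10], [1,9,10], [3,4,9], [3,9,10]

Hence C_0 ≅ Z^10, C_1 ≅ Z^15, C_2 ≅ Z^5.

∂_1: C_1 → C_0 is given by ∂[p,q] = [q] − [p].
As a 10×15 matrix over Z this has rank 8, with invariant factors (1,1,1,1,1,1,1,1).

∂_2: C_2 → C_1 maps a triangle to the signed sum of its edges. For instance
  ∂[1,3,4] = [3,4] − [1,4] + [1,3],
  ∂[3,9,10] = [9,10] − [3,10] + [3,9].
The 15×5 boundary matrix has rank 5 and Smith normal form diag(1,1,1,1,1).

From H_k ≅ ker(∂_k) / im(∂_{k+1}) we obtain:

  H_0: rank C_0 − rank ∂_1 = 10 − 8 = 2, and the invariant factors of ∂_1 are all 1, so H_0 = Z^2.
  H_1: rank ker ∂_1 − rank ∂_2 = (15 − 8) − 5 = 2, and the invariant factors of ∂_2 are all 1, so H_1 = Z^2.
  H_2: rank ker ∂_2 − rank ∂_3 = (5 − 5) − 0 = 0, and there is no ∂_3, so H_2 = 0.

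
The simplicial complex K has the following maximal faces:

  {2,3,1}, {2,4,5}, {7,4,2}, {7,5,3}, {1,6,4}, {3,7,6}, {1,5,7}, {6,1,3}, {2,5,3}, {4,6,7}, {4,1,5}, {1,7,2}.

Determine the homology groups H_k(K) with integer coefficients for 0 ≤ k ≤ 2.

H_0 = Z,  H_1 = Z/2Z,  H_2 = 0.

Take the total order 1 < 2 < 3 < 4 < 5 < 6 < 7 on the vertex set. Then K (dimension 2) consists of the simplices:

  0-simplices (7): [1], [2], [3], [4], [5], [6], [7]
  1-simplices (18): [1,2], [1,3], [1,4], [1,5], [1,6], [1,7], [2,3], [2,4], [2,5], [2,7], [3,5], [3,6], [3,7], [4,5], [4,6], [4,7], [5,7], [6,7]
  2-simplices (12): [1,2,3], [1,2,7], [1,3,6], [1,4,5], [1,4,6], [1,5,7], [2,3,5], [2,4,5], [2,4,7], [3,5,7], [3,6,7], [4,6,7]

Hence C_0 ≅ Z^7, C_1 ≅ Z^18, C_2 ≅ Z^12.

Boundary ∂_1: C_1 → C_0 maps an edge to its endpoints' difference, ∂[p,q] = q − p. For instance
  ∂[3,5] = [5] − [3].
The resulting 7×18 matrix has rank 6, and its Smith normal form has invariant factors (1,1,1,1,1,1).

The boundary map ∂_2: C_2 → C_1 sends each 2-simplex [p,q,r] to [q,r] − [p,r] + [p,q]. For instance
  ∂[2,3,5] = [3,5] − [2,5] + [2,3],
  ∂[1,5,7] = [5,7] − [1,7] + [1,5].
As a 18×12 matrix over Z this has rank 12, with invariant factors (1,1,1,1,1,1,1,1,1,1,1,2).

Computing H_k = (kernel of ∂_k) / (image of ∂_{k+1}):

  H_0: rank C_0 − rank ∂_1 = 7 − 6 = 1, and the invariant factors of ∂_1 are all 1, so H_0 = Z.
  H_1: rank ker ∂_1 − rank ∂_2 = (18 − 6) − 12 = 0, and ∂_2 has invariant factor 2 > 1, so H_1 = Z/2Z.
  H_2: rank ker ∂_2 − rank ∂_3 = (12 − 12) − 0 = 0, and there is no ∂_3, so H_2 = 0.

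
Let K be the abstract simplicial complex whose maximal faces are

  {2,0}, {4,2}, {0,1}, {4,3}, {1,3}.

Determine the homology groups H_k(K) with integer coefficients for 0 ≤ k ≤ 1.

Fix the vertex order 0 < 1 < 2 < 3 < 4 and write every simplex with vertices in increasing order. Then dim K = 1 and the simplices of K are:

  0-simplices (5): [0], [1], [2], [3], [4]
  1-simplices (5): [0,1], [0,2], [1,3], [2,4], [3,4]

so the chain groups are C_0 ≅ Z^5, C_1 ≅ Z^5.

∂_1: C_1 → C_0 is given by ∂[p,q] = [q] − [p]. For instance
  ∂[2,4] = [4] − [2].
As a 5×5 matrix over Z this has rank 4, with invariant factors (1,1,1,1).

Now H_k = ker ∂_k / im ∂_{k+1}, so:

  H_0: rank C_0 − rank ∂_1 = 5 − 4 = 1, and the invariant factors of ∂_1 are all 1, so H_0 = Z.
  H_1: rank ker ∂_1 − rank ∂_2 = (5 − 4) − 0 = 1, and there is no ∂_2, so H_1 = Z.

H_0 = Z,  H_1 = Z.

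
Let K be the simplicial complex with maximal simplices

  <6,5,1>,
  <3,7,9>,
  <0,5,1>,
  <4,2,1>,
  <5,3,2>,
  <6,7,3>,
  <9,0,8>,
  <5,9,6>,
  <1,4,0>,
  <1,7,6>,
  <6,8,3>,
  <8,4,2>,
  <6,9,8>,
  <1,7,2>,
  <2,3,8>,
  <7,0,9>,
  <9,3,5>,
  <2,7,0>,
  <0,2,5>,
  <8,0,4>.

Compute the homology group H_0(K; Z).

H_0 = Z.

Take the total order 0 < 1 < 2 < 3 < 4 < 5 < 6 < 7 < 8 < 9 on the vertex set. Then K (dimension 2) consists of the simplices:

  0-simplices (10): [0], [1], [2], [3], [4], [5], [6], [7], [8], [9]
  1-simplices (30): (30 of them)
  2-simplices (20): (20 of them)

so the chain groups are C_0 ≅ Z^10, C_1 ≅ Z^30, C_2 ≅ Z^20.

Boundary ∂_1: C_1 → C_0 maps an edge to its endpoints' difference, ∂[p,q] = q − p.
The resulting 10×30 matrix has rank 9, and its Smith normal form has invariant factors (1,1,1,1,1,1,1,1,1).

The boundary map ∂_2: C_2 → C_1 maps a triangle to the signed sum of its edges. For instance
  ∂[5,6,9] = [6,9] − [5,9] + [5,6],
  ∂[1,6,7] = [6,7] − [1,7] + [1,6].
The resulting 30×20 matrix has rank 20, and its Smith normal form has invariant factors (1,1,1,1,1,1,1,1,1,1,1,1,1,1,1,1,1,1,1,2).

Computing H_k = (kernel of ∂_k) / (image of ∂_{k+1}):

  H_0: rank C_0 − rank ∂_1 = 10 − 9 = 1, and the invariant factors of ∂_1 are all 1, so H_0 ≅ Z.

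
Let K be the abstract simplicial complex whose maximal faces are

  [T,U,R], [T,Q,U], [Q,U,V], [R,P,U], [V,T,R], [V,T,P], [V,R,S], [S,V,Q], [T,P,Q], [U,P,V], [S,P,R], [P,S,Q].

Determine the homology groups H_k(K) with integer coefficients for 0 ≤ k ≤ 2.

H_0 = Z,  H_1 = Z_2,  H_2 = 0.

Order the vertices as P < Q < R < S < T < U < V. Listing each simplex with vertices in this order, K has dimension 2 with simplices:

  0-simplices (7): P, Q, R, S, T, U, V
  1-simplices (18): PQ, PR, PS, PT, PU, PV, QS, QT, QU, QV, RS, RT, RU, RV, SV, TU, TV, UV
  2-simplices (12): PQS, PQT, PRS, PRU, PTV, PUV, QSV, QTU, QUV, RSV, RTU, RTV

Hence C_0 ≅ Z^7, C_1 ≅ Z^18, C_2 ≅ Z^12.

Boundary ∂_1: C_1 → C_0 sends each edge [p,q] (with p < q) to q − p. For instance
  ∂PU = U − P.
The resulting 7×18 matrix has rank 6, and its Smith normal form has invariant factors (1,1,1,1,1,1).

∂_2: C_2 → C_1 acts by ∂[p,q,r] = [q,r] − [p,r] + [p,q]. For instance
  ∂QSV = SV − QV + QS,
  ∂QUV = UV − QV + QU.
As a 18×12 matrix over Z this has rank 12, with invariant factors (1,1,1,1,1,1,1,1,1,1,1,2).

Reading off H_k = ker ∂_k / im ∂_{k+1}:

  H_0: rank C_0 − rank ∂_1 = 7 − 6 = 1, and the invariant factors of ∂_1 are all 1, so H_0 ≅ Z.
  H_1: rank ker ∂_1 − rank ∂_2 = (18 − 6) − 12 = 0, and ∂_2 has invariant factor 2 > 1, so H_1 ≅ Z_2.
  H_2: rank ker ∂_2 − rank ∂_3 = (12 − 12) − 0 = 0, and there is no ∂_3, so H_2 ≅ 0.

(K is a triangulation of the real projective plane RP^2.)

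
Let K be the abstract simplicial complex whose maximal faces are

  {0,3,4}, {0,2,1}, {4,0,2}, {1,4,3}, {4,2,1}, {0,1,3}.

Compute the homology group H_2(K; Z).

We work with the vertex ordering 0 < 1 < 2 < 3 < 4. The simplices of K, each written with vertices in increasing order, are:

  0-simplices (5): [0], [1], [2], [3], [4]
  1-simplices (9): [0,1], [0,2], [0,3], [0,4], [1,2], [1,3], [1,4], [2,4], [3,4]
  2-simplices (6): [0,1,2], [0,1,3], [0,2,4], [0,3,4], [1,2,4], [1,3,4]

giving chain groups C_0 ≅ Z^5, C_1 ≅ Z^9, C_2 ≅ Z^6.

The boundary map ∂_1: C_1 → C_0 maps an edge to its endpoints' difference, ∂[p,q] = q − p. For instance
  ∂[1,4] = [4] − [1].
The 5×9 boundary matrix has rank 4 and Smith normal form diag(1,1,1,1).

∂_2: C_2 → C_1 sends each 2-simplex [p,q,r] to [q,r] − [p,r] + [p,q]. For instance
  ∂[0,3,4] = [3,4] − [0,4] + [0,3],
  ∂[1,2,4] = [2,4] − [1,4] + [1,2].
This gives a 9×6 integer matrix of rank 5; reducing to Smith normal form yields diagonal entries (1,1,1,1,1).

Computing H_k = (kernel of ∂_k) / (image of ∂_{k+1}):

  H_2: rank ker ∂_2 − rank ∂_3 = (6 − 5) − 0 = 1, and there is no ∂_3, so H_2 = Z.

H_2 = Z.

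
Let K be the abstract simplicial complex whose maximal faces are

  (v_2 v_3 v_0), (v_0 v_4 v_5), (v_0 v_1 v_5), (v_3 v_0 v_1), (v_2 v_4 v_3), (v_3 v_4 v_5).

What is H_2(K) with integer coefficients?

H_2 ≅ 0.

We work with the vertex ordering v_0 < v_1 < v_2 < v_3 < v_4 < v_5. The simplices of K, each written with vertices in increasing order, are:

  0-simplices (6): [v_0], [v_1], [v_2], [v_3], [v_4], [v_5]
  1-simplices (12): [v_0,v_1], [v_0,v_2], [v_0,v_3], [v_0,v_4], [v_0,v_5], [v_1,v_3], [v_1,v_5], [v_2,v_3], [v_2,v_4], [v_3,v_4], [v_3,v_5], [v_4,v_5]
  2-simplices (6): [v_0,v_1,v_3], [v_0,v_1,v_5], [v_0,v_2,v_3], [v_0,v_4,v_5], [v_2,v_3,v_4], [v_3,v_4,v_5]

Hence C_0 ≅ Z^6, C_1 ≅ Z^12, C_2 ≅ Z^6.

∂_1: C_1 → C_0 sends each edge [p,q] (with p < q) to q − p.
As a 6×12 matrix over Z this has rank 5, with invariant factors (1,1,1,1,1).

Boundary ∂_2: C_2 → C_1 acts by ∂[p,q,r] = [q,r] − [p,r] + [p,q]. For instance
  ∂[v_0,v_4,v_5] = [v_4,v_5] − [v_0,v_5] + [v_0,v_4],
  ∂[v_0,v_1,v_5] = [v_1,v_5] − [v_0,v_5] + [v_0,v_1].
The 12×6 boundary matrix has rank 6 and Smith normal form diag(1,1,1,1,1,1).

Computing H_k = (kernel of ∂_k) / (image of ∂_{k+1}):

  H_2: rank ker ∂_2 − rank ∂_3 = (6 − 6) − 0 = 0, and there is no ∂_3, so H_2 ≅ 0.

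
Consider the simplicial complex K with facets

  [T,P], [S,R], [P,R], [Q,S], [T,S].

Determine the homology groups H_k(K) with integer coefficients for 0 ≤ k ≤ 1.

H_0 ≅ Z,  H_1 ≅ Z.

We work with the vertex ordering P < Q < R < S < T. The simplices of K, each written with vertices in increasing order, are:

  0-simplices (5): P, Q, R, S, T
  1-simplices (5): PR, PT, QS, RS, ST

Hence C_0 ≅ Z^5, C_1 ≅ Z^5.

Boundary ∂_1: C_1 → C_0 maps an edge to its endpoints' difference, ∂[p,q] = q − p.
This gives a 5×5 integer matrix of rank 4; reducing to Smith normal form yields diagonal entries (1,1,1,1).

Now H_k = ker ∂_k / im ∂_{k+1}, so:

  H_0: rank C_0 − rank ∂_1 = 5 − 4 = 1, and the invariant factors of ∂_1 are all 1, so H_0 ≅ Z.
  H_1: rank ker ∂_1 − rank ∂_2 = (5 − 4) − 0 = 1, and there is no ∂_2, so H_1 ≅ Z.

As a check, the Euler characteristic is 5 − 5 = 0, which agrees with 1 − 1 = 0.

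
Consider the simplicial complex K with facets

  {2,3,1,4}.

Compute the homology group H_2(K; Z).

Fix the vertex order 1 < 2 < 3 < 4 and write every simplex with vertices in increasing order. Then dim K = 3 and the simplices of K are:

  0-simplices (4): [1], [2], [3], [4]
  1-simplices (6): [1,2], [1,3], [1,4], [2,3], [2,4], [3,4]
  2-simplices (4): [1,2,3], [1,2,4], [1,3,4], [2,3,4]
  3-simplices (1): [1,2,3,4]

giving chain groups C_0 ≅ Z^4, C_1 ≅ Z^6, C_2 ≅ Z^4, C_3 ≅ Z^1.

∂_1: C_1 → C_0 sends each edge [p,q] (with p < q) to q − p. For instance
  ∂[1,2] = [2] − [1].
This gives a 4×6 integer matrix of rank 3; reducing to Smith normal form yields diagonal entries (1,1,1).

Boundary ∂_2: C_2 → C_1 acts by ∂[p,q,r] = [q,r] − [p,r] + [p,q]. For instance
  ∂[1,3,4] = [3,4] − [1,4] + [1,3],
  ∂[1,2,4] = [2,4] − [1,4] + [1,2].
The 6×4 boundary matrix has rank 3 and Smith normal form diag(1,1,1).

The boundary map ∂_3: C_3 → C_2 sends each 3-simplex σ to the alternating sum Σ_i (−1)^i (σ with its i-th vertex removed). For instance
  ∂[1,2,3,4] = [2,3,4] − [1,3,4] + [1,2,4] − [1,2,3].
This gives a 4×1 integer matrix of rank 1; reducing to Smith normal form yields diagonal entries (1).

From H_k ≅ ker(∂_k) / im(∂_{k+1}) we obtain:

  H_2: rank ker ∂_2 − rank ∂_3 = (4 − 3) − 1 = 0, and the invariant factors of ∂_3 are all 1, so H_2 ≅ 0.

(K is a triangulation of the 3-simplex.)

H_2 = 0.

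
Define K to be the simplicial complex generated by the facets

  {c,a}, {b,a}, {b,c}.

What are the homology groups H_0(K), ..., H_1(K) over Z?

H_0 = Z,  H_1 = Z.

Order the vertices as a < b < c. Listing each simplex with vertices in this order, K has dimension 1 with simplices:

  0-simplices (3): a, b, c
  1-simplices (3): ab, ac, bc

Hence C_0 ≅ Z^3, C_1 ≅ Z^3.

Boundary ∂_1: C_1 → C_0 sends each edge [p,q] (with p < q) to q − p. For instance
  ∂ab = b − a.
This gives a 3×3 integer matrix of rank 2; reducing to Smith normal form yields diagonal entries (1,1).

Now H_k = ker ∂_k / im ∂_{k+1}, so:

  H_0: rank C_0 − rank ∂_1 = 3 − 2 = 1, and the invariant factors of ∂_1 are all 1, so H_0 ≅ Z.
  H_1: rank ker ∂_1 − rank ∂_2 = (3 − 2) − 0 = 1, and there is no ∂_2, so H_1 ≅ Z.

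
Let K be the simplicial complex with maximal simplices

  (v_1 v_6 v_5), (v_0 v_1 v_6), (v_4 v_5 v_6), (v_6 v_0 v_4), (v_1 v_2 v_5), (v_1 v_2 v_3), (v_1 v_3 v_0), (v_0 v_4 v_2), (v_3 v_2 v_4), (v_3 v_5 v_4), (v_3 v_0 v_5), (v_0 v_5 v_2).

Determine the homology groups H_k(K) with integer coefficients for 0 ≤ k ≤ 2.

Fix the vertex order v_0 < v_1 < v_2 < v_3 < v_4 < v_5 < v_6 and write every simplex with vertices in increasing order. Then dim K = 2 and the simplices of K are:

  0-simplices (7): [v_0], [v_1], [v_2], [v_3], [v_4], [v_5], [v_6]
  1-simplices (18): (18 of them)
  2-simplices (12): (12 of them)

giving chain groups C_0 ≅ Z^7, C_1 ≅ Z^18, C_2 ≅ Z^12.

∂_1: C_1 → C_0 is given by ∂[p,q] = [q] − [p].
As a 7×18 matrix over Z this has rank 6, with invariant factors (1,1,1,1,1,1).

∂_2: C_2 → C_1 sends each 2-simplex [p,q,r] to [q,r] − [p,r] + [p,q]. For instance
  ∂[v_0,v_2,v_5] = [v_2,v_5] − [v_0,v_5] + [v_0,v_2],
  ∂[v_0,v_2,v_4] = [v_2,v_4] − [v_0,v_4] + [v_0,v_2].
As a 18×12 matrix over Z this has rank 12, with invariant factors (1,1,1,1,1,1,1,1,1,1,1,2).

From H_k ≅ ker(∂_k) / im(∂_{k+1}) we obtain:

  H_0: rank C_0 − rank ∂_1 = 7 − 6 = 1, and the invariant factors of ∂_1 are all 1, so H_0 = Z.
  H_1: rank ker ∂_1 − rank ∂_2 = (18 − 6) − 12 = 0, and ∂_2 has invariant factor 2 > 1, so H_1 = Z/2.
  H_2: rank ker ∂_2 − rank ∂_3 = (12 − 12) − 0 = 0, and there is no ∂_3, so H_2 = 0.

As a check, the Euler characteristic is 7 − 18 + 12 = 1, which agrees with 1 − 0 + 0 = 1.

H_0 = Z,  H_1 = Z/2,  H_2 = 0.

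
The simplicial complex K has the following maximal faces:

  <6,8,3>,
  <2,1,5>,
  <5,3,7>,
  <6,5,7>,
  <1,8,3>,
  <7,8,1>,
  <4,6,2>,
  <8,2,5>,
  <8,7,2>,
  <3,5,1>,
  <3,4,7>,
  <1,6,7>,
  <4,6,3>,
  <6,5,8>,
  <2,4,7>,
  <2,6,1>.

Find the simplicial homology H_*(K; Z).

We work with the vertex ordering 1 < 2 < 3 < 4 < 5 < 6 < 7 < 8. The simplices of K, each written with vertices in increasing order, are:

  0-simplices (8): [1], [2], [3], [4], [5], [6], [7], [8]
  1-simplices (24): (24 of them)
  2-simplices (16): [1,2,5], [1,2,6], [1,3,5], [1,3,8], [1,6,7], [1,7,8], [2,4,6], [2,4,7], [2,5,8], [2,7,8], [3,4,6], [3,4,7], [3,5,7], [3,6,8], [5,6,7], [5,6,8]

giving chain groups C_0 ≅ Z^8, C_1 ≅ Z^24, C_2 ≅ Z^16.

∂_1: C_1 → C_0 is given by ∂[p,q] = [q] − [p]. For instance
  ∂[1,6] = [6] − [1].
As a 8×24 matrix over Z this has rank 7, with invariant factors (1,1,1,1,1,1,1).

Boundary ∂_2: C_2 → C_1 maps a triangle to the signed sum of its edges. For instance
  ∂[2,5,8] = [5,8] − [2,8] + [2,5],
  ∂[3,4,6] = [4,6] − [3,6] + [3,4].
The resulting 24×16 matrix has rank 15, and its Smith normal form has invariant factors (1,1,1,1,1,1,1,1,1,1,1,1,1,1,1).

Reading off H_k = ker ∂_k / im ∂_{k+1}:

  H_0: rank C_0 − rank ∂_1 = 8 − 7 = 1, and the invariant factors of ∂_1 are all 1, so H_0 ≅ Z.
  H_1: rank ker ∂_1 − rank ∂_2 = (24 − 7) − 15 = 2, and the invariant factors of ∂_2 are all 1, so H_1 ≅ Z^2.
  H_2: rank ker ∂_2 − rank ∂_3 = (16 − 15) − 0 = 1, and there is no ∂_3, so H_2 ≅ Z.

As a check, the Euler characteristic is 8 − 24 + 16 = 0, which agrees with 1 − 2 + 1 = 0.
(K is a triangulation of the torus T^2.)

H_0 ≅ Z,  H_1 ≅ Z^2,  H_2 ≅ Z.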